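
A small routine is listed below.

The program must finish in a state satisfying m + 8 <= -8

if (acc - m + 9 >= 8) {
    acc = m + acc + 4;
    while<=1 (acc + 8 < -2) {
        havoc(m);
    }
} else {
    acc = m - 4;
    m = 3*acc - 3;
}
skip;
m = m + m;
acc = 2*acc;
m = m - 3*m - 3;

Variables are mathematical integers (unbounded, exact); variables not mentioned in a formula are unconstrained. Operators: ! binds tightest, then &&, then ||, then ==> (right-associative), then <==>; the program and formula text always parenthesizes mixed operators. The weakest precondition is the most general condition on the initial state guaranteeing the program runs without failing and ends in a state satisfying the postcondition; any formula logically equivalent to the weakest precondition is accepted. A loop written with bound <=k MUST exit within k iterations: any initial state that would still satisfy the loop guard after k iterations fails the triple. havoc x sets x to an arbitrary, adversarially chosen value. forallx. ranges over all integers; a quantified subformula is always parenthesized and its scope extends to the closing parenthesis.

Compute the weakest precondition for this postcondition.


Working backward. After the program, the postcondition m + 8 <= -8 must hold; in canonical form it is m <= -16.
Before m := m - 3*m - 3: 2*m >= 13
Before acc := 2*acc: 2*m >= 13
Before m := m + m: 4*m >= 13
Before skip: 4*m >= 13
Then branch requires (acc + m < -14 ==> (forall m_1. ((!(acc + m < -14)) && 4*m_1 >= 13))) && ((!(acc + m < -14)) ==> 4*m >= 13); else branch requires 12*m >= 73.
Before the if: (acc >= m - 1 ==> ((acc + m < -14 ==> (forall m_1. ((!(acc + m < -14)) && 4*m_1 >= 13))) && ((!(acc + m < -14)) ==> 4*m >= 13))) && ((!(acc >= m - 1)) ==> 12*m >= 73)
Answer: WP = (acc >= m - 1 ==> ((acc + m < -14 ==> (forall m_1. ((!(acc + m < -14)) && 4*m_1 >= 13))) && ((!(acc + m < -14)) ==> 4*m >= 13))) && ((!(acc >= m - 1)) ==> 12*m >= 73)


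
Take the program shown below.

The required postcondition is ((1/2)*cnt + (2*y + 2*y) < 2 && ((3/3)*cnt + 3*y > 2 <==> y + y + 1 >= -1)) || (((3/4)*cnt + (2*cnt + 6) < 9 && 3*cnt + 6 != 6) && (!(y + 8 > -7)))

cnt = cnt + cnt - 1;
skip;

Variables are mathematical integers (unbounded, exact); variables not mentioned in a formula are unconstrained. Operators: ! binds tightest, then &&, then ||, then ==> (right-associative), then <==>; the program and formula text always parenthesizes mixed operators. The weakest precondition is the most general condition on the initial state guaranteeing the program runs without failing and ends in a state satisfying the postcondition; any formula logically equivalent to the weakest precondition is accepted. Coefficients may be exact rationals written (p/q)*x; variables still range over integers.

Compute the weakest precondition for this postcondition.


Working backward. After the program, the postcondition ((1/2)*cnt + (2*y + 2*y) < 2 && ((3/3)*cnt + 3*y > 2 <==> y + y + 1 >= -1)) || (((3/4)*cnt + (2*cnt + 6) < 9 && 3*cnt + 6 != 6) && (!(y + 8 > -7))) must hold; in canonical form it is ((1/2)*cnt + 4*y < 2 && (cnt + 3*y > 2 <==> 2*y >= -2)) || ((11/4)*cnt < 3 && 3*cnt != 0 && (!(y > -15))).
Before skip: ((1/2)*cnt + 4*y < 2 && (cnt + 3*y > 2 <==> 2*y >= -2)) || ((11/4)*cnt < 3 && 3*cnt != 0 && (!(y > -15)))
Before cnt := cnt + cnt - 1: (cnt + 4*y < 5/2 && (2*cnt + 3*y > 3 <==> 2*y >= -2)) || ((11/2)*cnt < 23/4 && 6*cnt != 3 && (!(y > -15)))
Answer: WP = (cnt + 4*y < 5/2 && (2*cnt + 3*y > 3 <==> 2*y >= -2)) || ((11/2)*cnt < 23/4 && 6*cnt != 3 && (!(y > -15)))


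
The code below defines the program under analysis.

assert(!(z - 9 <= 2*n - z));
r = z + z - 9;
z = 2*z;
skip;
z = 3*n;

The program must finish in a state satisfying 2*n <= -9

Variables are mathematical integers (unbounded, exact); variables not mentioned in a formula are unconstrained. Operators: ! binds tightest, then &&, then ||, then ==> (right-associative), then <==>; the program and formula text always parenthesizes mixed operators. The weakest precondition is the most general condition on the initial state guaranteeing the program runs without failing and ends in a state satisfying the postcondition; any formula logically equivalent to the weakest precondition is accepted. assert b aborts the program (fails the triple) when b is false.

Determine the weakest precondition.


Working backward. After the program, 2*n <= -9 must hold.
Before z := 3*n: 2*n <= -9
Before skip: 2*n <= -9
Before z := 2*z: 2*n <= -9
Before r := z + z - 9: 2*n <= -9
Before assert !(z - 9 <= 2*n - z): (!(2*z <= 2*n + 9)) && 2*n <= -9
Answer: WP = (!(2*z <= 2*n + 9)) && 2*n <= -9


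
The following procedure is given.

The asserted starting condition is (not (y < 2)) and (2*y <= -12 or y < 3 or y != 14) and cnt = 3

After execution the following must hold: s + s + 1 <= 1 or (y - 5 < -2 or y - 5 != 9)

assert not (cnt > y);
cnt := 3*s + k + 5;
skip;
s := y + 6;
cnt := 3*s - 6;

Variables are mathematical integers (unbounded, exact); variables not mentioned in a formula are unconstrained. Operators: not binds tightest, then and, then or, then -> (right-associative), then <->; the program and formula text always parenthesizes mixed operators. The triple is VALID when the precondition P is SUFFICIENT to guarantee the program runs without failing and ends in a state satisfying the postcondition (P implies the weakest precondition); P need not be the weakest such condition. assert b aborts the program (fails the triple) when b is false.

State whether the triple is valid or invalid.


Working backward. After the program, the postcondition s + s + 1 <= 1 or (y - 5 < -2 or y - 5 != 9) must hold; in canonical form it is 2*s <= 0 or y < 3 or y != 14.
Before cnt := 3*s - 6: 2*s <= 0 or y < 3 or y != 14
Before s := y + 6: 2*y <= -12 or y < 3 or y != 14
Before skip: 2*y <= -12 or y < 3 or y != 14
Before cnt := 3*s + k + 5: 2*y <= -12 or y < 3 or y != 14
Before assert not (cnt > y): (not (cnt > y)) and (2*y <= -12 or y < 3 or y != 14)
The weakest precondition is (not (cnt > y)) and (2*y <= -12 or y < 3 or y != 14).
Check whether (not (y < 2)) and (2*y <= -12 or y < 3 or y != 14) and cnt = 3 implies it.
Countermodel: at the initial state cnt = 3, y = 2, the precondition holds but the weakest precondition fails.
Answer: invalid


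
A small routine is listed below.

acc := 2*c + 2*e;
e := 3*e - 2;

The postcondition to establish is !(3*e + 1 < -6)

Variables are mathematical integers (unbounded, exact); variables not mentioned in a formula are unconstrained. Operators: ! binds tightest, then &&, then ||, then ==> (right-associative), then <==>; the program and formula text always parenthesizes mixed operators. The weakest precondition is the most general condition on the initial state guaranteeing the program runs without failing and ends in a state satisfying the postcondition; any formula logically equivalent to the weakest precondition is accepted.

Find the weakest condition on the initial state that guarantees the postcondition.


Working backward. After the program, the postcondition !(3*e + 1 < -6) must hold; in canonical form it is !(3*e < -7).
Before e := 3*e - 2: !(9*e < -1)
Before acc := 2*c + 2*e: !(9*e < -1)
Answer: WP = !(9*e < -1)


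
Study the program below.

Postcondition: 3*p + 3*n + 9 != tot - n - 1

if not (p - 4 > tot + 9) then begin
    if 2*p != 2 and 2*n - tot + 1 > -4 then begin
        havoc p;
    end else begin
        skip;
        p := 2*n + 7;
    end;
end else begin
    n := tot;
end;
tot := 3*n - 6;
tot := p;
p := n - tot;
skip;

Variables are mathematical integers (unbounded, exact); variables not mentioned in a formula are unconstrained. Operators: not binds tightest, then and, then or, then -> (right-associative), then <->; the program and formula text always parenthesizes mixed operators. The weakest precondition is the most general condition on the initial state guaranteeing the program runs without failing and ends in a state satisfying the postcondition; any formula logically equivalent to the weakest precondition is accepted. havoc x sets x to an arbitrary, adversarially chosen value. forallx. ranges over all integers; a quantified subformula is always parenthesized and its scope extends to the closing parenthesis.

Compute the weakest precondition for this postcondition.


Working backward. After the program, the postcondition 3*p + 3*n + 9 != tot - n - 1 must hold; in canonical form it is 4*n + 3*p != tot - 10.
Before skip: 4*n + 3*p != tot - 10
Before p := n - tot: 7*n != 4*tot - 10
Before tot := p: 7*n != 4*p - 10
Before tot := 3*n - 6: 7*n != 4*p - 10
Then branch requires ((2*p != 2 and 2*n > tot - 5) -> (forall p_1. 7*n != 4*p_1 - 10)) and ((not (2*p != 2 and 2*n > tot - 5)) -> n != -18); else branch requires 7*tot != 4*p - 10.
Before the if: ((not (p > tot + 13)) -> (((2*p != 2 and 2*n > tot - 5) -> (forall p_1. 7*n != 4*p_1 - 10)) and ((not (2*p != 2 and 2*n > tot - 5)) -> n != -18))) and (p > tot + 13 -> 7*tot != 4*p - 10)
Answer: WP = ((not (p > tot + 13)) -> (((2*p != 2 and 2*n > tot - 5) -> (forall p_1. 7*n != 4*p_1 - 10)) and ((not (2*p != 2 and 2*n > tot - 5)) -> n != -18))) and (p > tot + 13 -> 7*tot != 4*p - 10)


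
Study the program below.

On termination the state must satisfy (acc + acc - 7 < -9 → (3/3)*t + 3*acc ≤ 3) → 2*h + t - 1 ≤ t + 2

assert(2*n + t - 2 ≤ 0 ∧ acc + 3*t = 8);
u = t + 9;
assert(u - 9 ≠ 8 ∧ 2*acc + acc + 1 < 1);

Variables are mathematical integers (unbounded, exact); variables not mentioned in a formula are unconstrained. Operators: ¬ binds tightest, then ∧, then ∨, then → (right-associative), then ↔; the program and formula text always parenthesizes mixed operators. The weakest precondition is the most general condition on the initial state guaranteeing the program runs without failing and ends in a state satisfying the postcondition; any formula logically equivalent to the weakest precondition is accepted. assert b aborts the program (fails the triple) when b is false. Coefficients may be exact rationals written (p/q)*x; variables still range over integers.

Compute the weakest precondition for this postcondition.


Working backward. After the program, the postcondition (acc + acc - 7 < -9 → (3/3)*t + 3*acc ≤ 3) → 2*h + t - 1 ≤ t + 2 must hold; in canonical form it is (2*acc < -2 → 3*acc + t ≤ 3) → 2*h ≤ 3.
Before assert u - 9 ≠ 8 ∧ 2*acc + acc + 1 < 1: u ≠ 17 ∧ 3*acc < 0 ∧ ((2*acc < -2 → 3*acc + t ≤ 3) → 2*h ≤ 3)
Before u := t + 9: t ≠ 8 ∧ 3*acc < 0 ∧ ((2*acc < -2 → 3*acc + t ≤ 3) → 2*h ≤ 3)
Before assert 2*n + t - 2 ≤ 0 ∧ acc + 3*t = 8: 2*n + t ≤ 2 ∧ acc + 3*t = 8 ∧ t ≠ 8 ∧ 3*acc < 0 ∧ ((2*acc < -2 → 3*acc + t ≤ 3) → 2*h ≤ 3)
Answer: WP = 2*n + t ≤ 2 ∧ acc + 3*t = 8 ∧ t ≠ 8 ∧ 3*acc < 0 ∧ ((2*acc < -2 → 3*acc + t ≤ 3) → 2*h ≤ 3)


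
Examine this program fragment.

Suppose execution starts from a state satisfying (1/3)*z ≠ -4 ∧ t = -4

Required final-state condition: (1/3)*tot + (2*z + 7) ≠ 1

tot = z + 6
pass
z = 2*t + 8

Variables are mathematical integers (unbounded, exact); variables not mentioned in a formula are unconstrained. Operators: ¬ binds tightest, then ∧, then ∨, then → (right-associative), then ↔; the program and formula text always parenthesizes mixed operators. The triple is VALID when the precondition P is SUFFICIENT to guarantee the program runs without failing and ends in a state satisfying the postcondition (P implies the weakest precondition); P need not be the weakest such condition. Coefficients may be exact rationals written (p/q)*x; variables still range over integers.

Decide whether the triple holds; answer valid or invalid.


Working backward. After the program, the postcondition (1/3)*tot + (2*z + 7) ≠ 1 must hold; in canonical form it is (1/3)*tot + 2*z ≠ -6.
Before z := 2*t + 8: 4*t + (1/3)*tot ≠ -22
Before skip: 4*t + (1/3)*tot ≠ -22
Before tot := z + 6: 4*t + (1/3)*z ≠ -24
The weakest precondition is 4*t + (1/3)*z ≠ -24.
Check whether (1/3)*z ≠ -4 ∧ t = -4 implies it.
Countermodel: at the initial state t = -4, z = -24, the precondition holds but the weakest precondition fails.
Answer: invalid


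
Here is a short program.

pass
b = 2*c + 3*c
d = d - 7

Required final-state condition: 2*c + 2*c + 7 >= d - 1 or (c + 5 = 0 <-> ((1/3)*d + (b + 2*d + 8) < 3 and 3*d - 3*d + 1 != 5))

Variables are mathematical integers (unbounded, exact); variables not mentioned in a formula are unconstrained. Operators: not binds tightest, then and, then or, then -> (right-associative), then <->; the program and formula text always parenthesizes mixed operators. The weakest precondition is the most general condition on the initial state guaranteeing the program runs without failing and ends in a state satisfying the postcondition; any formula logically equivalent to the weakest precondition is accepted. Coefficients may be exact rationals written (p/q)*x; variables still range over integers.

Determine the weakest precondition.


Working backward. After the program, the postcondition 2*c + 2*c + 7 >= d - 1 or (c + 5 = 0 <-> ((1/3)*d + (b + 2*d + 8) < 3 and 3*d - 3*d + 1 != 5)) must hold; in canonical form it is 4*c >= d - 8 or (c = -5 <-> b + (7/3)*d < -5).
Before d := d - 7: 4*c >= d - 15 or (c = -5 <-> b + (7/3)*d < 34/3)
Before b := 2*c + 3*c: 4*c >= d - 15 or (c = -5 <-> 5*c + (7/3)*d < 34/3)
Before skip: 4*c >= d - 15 or (c = -5 <-> 5*c + (7/3)*d < 34/3)
Answer: WP = 4*c >= d - 15 or (c = -5 <-> 5*c + (7/3)*d < 34/3)


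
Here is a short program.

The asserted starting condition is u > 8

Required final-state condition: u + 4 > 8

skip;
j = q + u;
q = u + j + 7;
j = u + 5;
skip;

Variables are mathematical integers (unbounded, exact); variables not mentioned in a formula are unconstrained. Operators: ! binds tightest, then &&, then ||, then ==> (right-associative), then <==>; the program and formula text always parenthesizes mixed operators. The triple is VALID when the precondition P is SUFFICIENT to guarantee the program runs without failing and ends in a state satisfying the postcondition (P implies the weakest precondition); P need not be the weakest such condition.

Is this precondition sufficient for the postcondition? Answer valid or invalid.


Working backward. After the program, the postcondition u + 4 > 8 must hold; in canonical form it is u > 4.
Before skip: u > 4
Before j := u + 5: u > 4
Before q := u + j + 7: u > 4
Before j := q + u: u > 4
Before skip: u > 4
The weakest precondition is u > 4.
Check whether u > 8 implies it.
Every state satisfying the precondition satisfies the weakest precondition: the implication holds.
Answer: valid


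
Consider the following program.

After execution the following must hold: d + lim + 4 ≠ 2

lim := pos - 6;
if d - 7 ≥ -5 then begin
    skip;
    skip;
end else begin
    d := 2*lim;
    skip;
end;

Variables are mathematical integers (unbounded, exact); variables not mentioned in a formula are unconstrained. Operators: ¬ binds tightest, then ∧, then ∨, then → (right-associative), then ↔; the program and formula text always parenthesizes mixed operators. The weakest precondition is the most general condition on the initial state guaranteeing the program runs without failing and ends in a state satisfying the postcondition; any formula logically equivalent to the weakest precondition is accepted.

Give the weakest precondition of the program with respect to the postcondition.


Working backward. After the program, the postcondition d + lim + 4 ≠ 2 must hold; in canonical form it is d + lim ≠ -2.
Then branch requires d + lim ≠ -2; else branch requires 3*lim ≠ -2.
Before the if: (d ≥ 2 → d + lim ≠ -2) ∧ ((¬(d ≥ 2)) → 3*lim ≠ -2)
Before lim := pos - 6: (d ≥ 2 → d + pos ≠ 4) ∧ ((¬(d ≥ 2)) → 3*pos ≠ 16)
Answer: WP = (d ≥ 2 → d + pos ≠ 4) ∧ ((¬(d ≥ 2)) → 3*pos ≠ 16)


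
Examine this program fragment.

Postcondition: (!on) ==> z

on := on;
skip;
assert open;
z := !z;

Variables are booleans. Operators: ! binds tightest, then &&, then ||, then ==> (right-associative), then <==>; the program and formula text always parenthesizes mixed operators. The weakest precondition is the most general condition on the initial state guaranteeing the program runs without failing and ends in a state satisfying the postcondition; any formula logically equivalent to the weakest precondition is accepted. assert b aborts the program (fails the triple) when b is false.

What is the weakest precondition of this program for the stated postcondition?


Working backward. After the program, (!on) ==> z must hold.
Before z := !z: (!on) ==> (!z)
Before assert open: open && ((!on) ==> (!z))
Before skip: open && ((!on) ==> (!z))
Before on := on: open && ((!on) ==> (!z))
Answer: WP = open && ((!on) ==> (!z))


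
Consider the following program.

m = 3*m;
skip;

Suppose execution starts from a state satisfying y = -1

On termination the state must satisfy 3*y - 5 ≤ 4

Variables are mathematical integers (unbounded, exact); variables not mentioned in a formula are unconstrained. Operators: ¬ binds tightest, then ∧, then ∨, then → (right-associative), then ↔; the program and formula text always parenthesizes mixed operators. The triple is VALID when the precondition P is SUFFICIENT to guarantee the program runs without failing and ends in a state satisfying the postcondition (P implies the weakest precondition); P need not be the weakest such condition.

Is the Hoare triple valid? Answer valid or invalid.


Working backward. After the program, the postcondition 3*y - 5 ≤ 4 must hold; in canonical form it is 3*y ≤ 9.
Before skip: 3*y ≤ 9
Before m := 3*m: 3*y ≤ 9
The weakest precondition is 3*y ≤ 9.
Check whether y = -1 implies it.
Every state satisfying the precondition satisfies the weakest precondition: the implication holds.
Answer: valid


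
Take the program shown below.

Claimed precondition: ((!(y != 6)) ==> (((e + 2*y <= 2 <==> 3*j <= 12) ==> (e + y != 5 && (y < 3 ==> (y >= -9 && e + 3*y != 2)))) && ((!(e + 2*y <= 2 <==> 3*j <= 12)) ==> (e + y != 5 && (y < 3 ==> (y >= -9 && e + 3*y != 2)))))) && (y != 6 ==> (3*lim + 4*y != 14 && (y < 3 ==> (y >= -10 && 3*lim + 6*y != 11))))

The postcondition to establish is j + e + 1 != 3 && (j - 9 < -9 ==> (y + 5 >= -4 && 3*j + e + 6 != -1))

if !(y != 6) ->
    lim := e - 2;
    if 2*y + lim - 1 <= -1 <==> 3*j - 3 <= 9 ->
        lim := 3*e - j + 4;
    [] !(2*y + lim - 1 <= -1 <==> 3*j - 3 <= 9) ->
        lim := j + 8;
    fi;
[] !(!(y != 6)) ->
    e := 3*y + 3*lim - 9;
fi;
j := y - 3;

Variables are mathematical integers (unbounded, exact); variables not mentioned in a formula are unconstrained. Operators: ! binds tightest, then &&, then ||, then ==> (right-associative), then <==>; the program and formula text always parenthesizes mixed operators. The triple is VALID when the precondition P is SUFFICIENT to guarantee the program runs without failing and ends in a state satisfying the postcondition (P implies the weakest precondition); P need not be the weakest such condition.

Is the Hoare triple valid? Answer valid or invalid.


Working backward. After the program, the postcondition j + e + 1 != 3 && (j - 9 < -9 ==> (y + 5 >= -4 && 3*j + e + 6 != -1)) must hold; in canonical form it is e + j != 2 && (j < 0 ==> (y >= -9 && e + 3*j != -7)).
Before j := y - 3: e + y != 5 && (y < 3 ==> (y >= -9 && e + 3*y != 2))
Then branch requires ((e + 2*y <= 2 <==> 3*j <= 12) ==> (e + y != 5 && (y < 3 ==> (y >= -9 && e + 3*y != 2)))) && ((!(e + 2*y <= 2 <==> 3*j <= 12)) ==> (e + y != 5 && (y < 3 ==> (y >= -9 && e + 3*y != 2)))); else branch requires 3*lim + 4*y != 14 && (y < 3 ==> (y >= -9 && 3*lim + 6*y != 11)).
Before the if: ((!(y != 6)) ==> (((e + 2*y <= 2 <==> 3*j <= 12) ==> (e + y != 5 && (y < 3 ==> (y >= -9 && e + 3*y != 2)))) && ((!(e + 2*y <= 2 <==> 3*j <= 12)) ==> (e + y != 5 && (y < 3 ==> (y >= -9 && e + 3*y != 2)))))) && (y != 6 ==> (3*lim + 4*y != 14 && (y < 3 ==> (y >= -9 && 3*lim + 6*y != 11))))
The weakest precondition is ((!(y != 6)) ==> (((e + 2*y <= 2 <==> 3*j <= 12) ==> (e + y != 5 && (y < 3 ==> (y >= -9 && e + 3*y != 2)))) && ((!(e + 2*y <= 2 <==> 3*j <= 12)) ==> (e + y != 5 && (y < 3 ==> (y >= -9 && e + 3*y != 2)))))) && (y != 6 ==> (3*lim + 4*y != 14 && (y < 3 ==> (y >= -9 && 3*lim + 6*y != 11)))).
Check whether ((!(y != 6)) ==> (((e + 2*y <= 2 <==> 3*j <= 12) ==> (e + y != 5 && (y < 3 ==> (y >= -9 && e + 3*y != 2)))) && ((!(e + 2*y <= 2 <==> 3*j <= 12)) ==> (e + y != 5 && (y < 3 ==> (y >= -9 && e + 3*y != 2)))))) && (y != 6 ==> (3*lim + 4*y != 14 && (y < 3 ==> (y >= -10 && 3*lim + 6*y != 11)))) implies it.
Countermodel: at the initial state e = 0, j = 0, lim = 0, y = -10, the precondition holds but the weakest precondition fails.
Answer: invalid


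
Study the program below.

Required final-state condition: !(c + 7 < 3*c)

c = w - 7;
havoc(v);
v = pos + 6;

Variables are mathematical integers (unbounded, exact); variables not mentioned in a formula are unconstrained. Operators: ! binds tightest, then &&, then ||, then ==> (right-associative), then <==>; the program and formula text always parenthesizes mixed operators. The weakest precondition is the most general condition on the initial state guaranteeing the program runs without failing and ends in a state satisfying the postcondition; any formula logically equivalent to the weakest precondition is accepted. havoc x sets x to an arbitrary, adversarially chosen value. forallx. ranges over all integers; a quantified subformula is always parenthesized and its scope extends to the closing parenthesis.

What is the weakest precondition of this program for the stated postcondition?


Working backward. After the program, the postcondition !(c + 7 < 3*c) must hold; in canonical form it is !(2*c > 7).
Before v := pos + 6: !(2*c > 7)
Before havoc v: !(2*c > 7)
Before c := w - 7: !(2*w > 21)
Answer: WP = !(2*w > 21)


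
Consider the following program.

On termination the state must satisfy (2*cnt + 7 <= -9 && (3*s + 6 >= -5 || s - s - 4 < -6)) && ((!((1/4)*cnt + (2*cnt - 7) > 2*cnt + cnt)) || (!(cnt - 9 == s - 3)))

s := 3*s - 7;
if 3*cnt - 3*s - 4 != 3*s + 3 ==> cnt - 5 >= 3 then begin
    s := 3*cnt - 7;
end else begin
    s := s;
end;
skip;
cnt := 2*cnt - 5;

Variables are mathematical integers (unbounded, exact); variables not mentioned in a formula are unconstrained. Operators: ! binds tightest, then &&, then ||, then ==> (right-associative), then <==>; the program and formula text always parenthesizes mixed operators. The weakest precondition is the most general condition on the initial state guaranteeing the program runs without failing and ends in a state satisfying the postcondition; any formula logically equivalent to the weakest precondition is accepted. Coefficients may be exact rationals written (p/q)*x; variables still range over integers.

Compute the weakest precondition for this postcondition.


Working backward. After the program, the postcondition (2*cnt + 7 <= -9 && (3*s + 6 >= -5 || s - s - 4 < -6)) && ((!((1/4)*cnt + (2*cnt - 7) > 2*cnt + cnt)) || (!(cnt - 9 == s - 3))) must hold; in canonical form it is 2*cnt <= -16 && 3*s >= -11 && ((!((3/4)*cnt < -7)) || (!(cnt == s + 6))).
Before cnt := 2*cnt - 5: 4*cnt <= -6 && 3*s >= -11 && ((!((3/2)*cnt < -13/4)) || (!(2*cnt == s + 11)))
Before skip: 4*cnt <= -6 && 3*s >= -11 && ((!((3/2)*cnt < -13/4)) || (!(2*cnt == s + 11)))
Then branch requires 4*cnt <= -6 && 9*cnt >= 10 && ((!((3/2)*cnt < -13/4)) || (!(cnt == -4))); else branch requires 4*cnt <= -6 && 3*s >= -11 && ((!((3/2)*cnt < -13/4)) || (!(2*cnt == s + 11))).
Before the if: ((3*cnt != 6*s + 7 ==> cnt >= 8) ==> (4*cnt <= -6 && 9*cnt >= 10 && ((!((3/2)*cnt < -13/4)) || (!(cnt == -4))))) && ((!(3*cnt != 6*s + 7 ==> cnt >= 8)) ==> (4*cnt <= -6 && 3*s >= -11 && ((!((3/2)*cnt < -13/4)) || (!(2*cnt == s + 11)))))
Before s := 3*s - 7: ((3*cnt != 18*s - 35 ==> cnt >= 8) ==> (4*cnt <= -6 && 9*cnt >= 10 && ((!((3/2)*cnt < -13/4)) || (!(cnt == -4))))) && ((!(3*cnt != 18*s - 35 ==> cnt >= 8)) ==> (4*cnt <= -6 && 9*s >= 10 && ((!((3/2)*cnt < -13/4)) || (!(2*cnt == 3*s + 4)))))
Answer: WP = ((3*cnt != 18*s - 35 ==> cnt >= 8) ==> (4*cnt <= -6 && 9*cnt >= 10 && ((!((3/2)*cnt < -13/4)) || (!(cnt == -4))))) && ((!(3*cnt != 18*s - 35 ==> cnt >= 8)) ==> (4*cnt <= -6 && 9*s >= 10 && ((!((3/2)*cnt < -13/4)) || (!(2*cnt == 3*s + 4)))))


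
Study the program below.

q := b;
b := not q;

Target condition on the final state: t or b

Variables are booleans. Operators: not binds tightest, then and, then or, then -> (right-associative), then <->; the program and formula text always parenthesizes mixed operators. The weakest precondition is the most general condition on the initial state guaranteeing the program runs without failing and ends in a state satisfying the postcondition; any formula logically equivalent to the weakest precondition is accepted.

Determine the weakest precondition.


Working backward. After the program, t or b must hold.
Before b := not q: t or (not q)
Before q := b: t or (not b)
Answer: WP = t or (not b)


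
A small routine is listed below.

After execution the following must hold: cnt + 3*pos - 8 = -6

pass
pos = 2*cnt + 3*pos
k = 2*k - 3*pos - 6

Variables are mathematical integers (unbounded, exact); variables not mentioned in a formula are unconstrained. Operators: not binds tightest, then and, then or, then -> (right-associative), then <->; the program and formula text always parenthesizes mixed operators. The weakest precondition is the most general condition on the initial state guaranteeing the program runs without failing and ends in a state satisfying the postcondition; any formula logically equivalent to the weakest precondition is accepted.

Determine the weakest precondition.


Working backward. After the program, the postcondition cnt + 3*pos - 8 = -6 must hold; in canonical form it is cnt + 3*pos = 2.
Before k := 2*k - 3*pos - 6: cnt + 3*pos = 2
Before pos := 2*cnt + 3*pos: 7*cnt + 9*pos = 2
Before skip: 7*cnt + 9*pos = 2
Answer: WP = 7*cnt + 9*pos = 2


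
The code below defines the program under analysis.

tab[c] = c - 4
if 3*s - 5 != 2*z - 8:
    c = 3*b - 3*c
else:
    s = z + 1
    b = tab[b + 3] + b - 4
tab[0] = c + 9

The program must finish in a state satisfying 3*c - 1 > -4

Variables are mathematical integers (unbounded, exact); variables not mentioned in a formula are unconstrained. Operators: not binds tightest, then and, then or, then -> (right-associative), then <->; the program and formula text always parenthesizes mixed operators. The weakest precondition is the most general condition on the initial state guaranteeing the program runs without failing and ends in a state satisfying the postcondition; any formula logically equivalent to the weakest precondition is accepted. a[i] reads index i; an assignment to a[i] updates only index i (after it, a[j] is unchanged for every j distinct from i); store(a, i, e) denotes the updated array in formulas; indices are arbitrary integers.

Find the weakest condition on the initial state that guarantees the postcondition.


Working backward. After the program, the postcondition 3*c - 1 > -4 must hold; in canonical form it is 3*c > -3.
Before tab[0] := c + 9: 3*c > -3
Then branch requires 9*b > 9*c - 3; else branch requires 3*c > -3.
Before the if: (3*s != 2*z - 3 -> 9*b > 9*c - 3) and ((not (3*s != 2*z - 3)) -> 3*c > -3)
Before tab[c] := c - 4: (3*s != 2*z - 3 -> 9*b > 9*c - 3) and ((not (3*s != 2*z - 3)) -> 3*c > -3)
Answer: WP = (3*s != 2*z - 3 -> 9*b > 9*c - 3) and ((not (3*s != 2*z - 3)) -> 3*c > -3)


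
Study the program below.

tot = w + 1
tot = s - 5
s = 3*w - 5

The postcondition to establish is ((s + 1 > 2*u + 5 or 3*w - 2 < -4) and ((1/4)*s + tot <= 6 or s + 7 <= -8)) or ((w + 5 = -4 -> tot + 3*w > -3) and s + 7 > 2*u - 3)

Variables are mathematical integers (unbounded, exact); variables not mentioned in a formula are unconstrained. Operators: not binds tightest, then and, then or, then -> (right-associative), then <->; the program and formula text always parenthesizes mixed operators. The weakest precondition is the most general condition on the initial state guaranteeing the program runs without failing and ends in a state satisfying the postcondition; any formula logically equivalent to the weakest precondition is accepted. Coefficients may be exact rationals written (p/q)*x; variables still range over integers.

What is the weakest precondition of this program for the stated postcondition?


Working backward. After the program, the postcondition ((s + 1 > 2*u + 5 or 3*w - 2 < -4) and ((1/4)*s + tot <= 6 or s + 7 <= -8)) or ((w + 5 = -4 -> tot + 3*w > -3) and s + 7 > 2*u - 3) must hold; in canonical form it is ((s > 2*u + 4 or 3*w < -2) and ((1/4)*s + tot <= 6 or s <= -15)) or ((w = -9 -> tot + 3*w > -3) and s > 2*u - 10).
Before s := 3*w - 5: ((3*w > 2*u + 9 or 3*w < -2) and (tot + (3/4)*w <= 29/4 or 3*w <= -10)) or ((w = -9 -> tot + 3*w > -3) and 3*w > 2*u - 5)
Before tot := s - 5: ((3*w > 2*u + 9 or 3*w < -2) and (s + (3/4)*w <= 49/4 or 3*w <= -10)) or ((w = -9 -> s + 3*w > 2) and 3*w > 2*u - 5)
Before tot := w + 1: ((3*w > 2*u + 9 or 3*w < -2) and (s + (3/4)*w <= 49/4 or 3*w <= -10)) or ((w = -9 -> s + 3*w > 2) and 3*w > 2*u - 5)
Answer: WP = ((3*w > 2*u + 9 or 3*w < -2) and (s + (3/4)*w <= 49/4 or 3*w <= -10)) or ((w = -9 -> s + 3*w > 2) and 3*w > 2*u - 5)


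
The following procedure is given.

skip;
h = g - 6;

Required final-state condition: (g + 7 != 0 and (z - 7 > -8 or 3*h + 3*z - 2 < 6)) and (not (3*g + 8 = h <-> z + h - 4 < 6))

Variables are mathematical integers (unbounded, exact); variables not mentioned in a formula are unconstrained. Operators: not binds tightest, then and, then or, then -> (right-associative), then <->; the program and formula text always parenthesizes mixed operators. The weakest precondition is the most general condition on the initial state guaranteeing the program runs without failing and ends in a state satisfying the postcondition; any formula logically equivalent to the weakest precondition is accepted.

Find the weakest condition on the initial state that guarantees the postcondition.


Working backward. After the program, the postcondition (g + 7 != 0 and (z - 7 > -8 or 3*h + 3*z - 2 < 6)) and (not (3*g + 8 = h <-> z + h - 4 < 6)) must hold; in canonical form it is g != -7 and (z > -1 or 3*h + 3*z < 8) and (not (3*g = h - 8 <-> h + z < 10)).
Before h := g - 6: g != -7 and (z > -1 or 3*g + 3*z < 26) and (not (2*g = -14 <-> g + z < 16))
Before skip: g != -7 and (z > -1 or 3*g + 3*z < 26) and (not (2*g = -14 <-> g + z < 16))
Answer: WP = g != -7 and (z > -1 or 3*g + 3*z < 26) and (not (2*g = -14 <-> g + z < 16))


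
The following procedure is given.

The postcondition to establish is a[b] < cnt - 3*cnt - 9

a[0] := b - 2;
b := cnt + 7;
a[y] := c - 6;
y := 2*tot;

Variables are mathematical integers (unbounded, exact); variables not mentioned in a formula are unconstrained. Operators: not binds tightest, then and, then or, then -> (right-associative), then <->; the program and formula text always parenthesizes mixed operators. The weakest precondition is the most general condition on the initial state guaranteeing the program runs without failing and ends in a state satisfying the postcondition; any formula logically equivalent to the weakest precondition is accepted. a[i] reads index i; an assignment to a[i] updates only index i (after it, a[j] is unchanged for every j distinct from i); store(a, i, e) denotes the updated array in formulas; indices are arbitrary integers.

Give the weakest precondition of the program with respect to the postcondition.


Working backward. After the program, the postcondition a[b] < cnt - 3*cnt - 9 must hold; in canonical form it is a[b] + 2*cnt < -9.
Before y := 2*tot: a[b] + 2*cnt < -9
Before a[y] := c - 6: store(a, y, c - 6)[b] + 2*cnt < -9
Before b := cnt + 7: store(a, y, c - 6)[cnt + 7] + 2*cnt < -9
Before a[0] := b - 2: store(store(a, 0, b - 2), y, c - 6)[cnt + 7] + 2*cnt < -9
Answer: WP = store(store(a, 0, b - 2), y, c - 6)[cnt + 7] + 2*cnt < -9


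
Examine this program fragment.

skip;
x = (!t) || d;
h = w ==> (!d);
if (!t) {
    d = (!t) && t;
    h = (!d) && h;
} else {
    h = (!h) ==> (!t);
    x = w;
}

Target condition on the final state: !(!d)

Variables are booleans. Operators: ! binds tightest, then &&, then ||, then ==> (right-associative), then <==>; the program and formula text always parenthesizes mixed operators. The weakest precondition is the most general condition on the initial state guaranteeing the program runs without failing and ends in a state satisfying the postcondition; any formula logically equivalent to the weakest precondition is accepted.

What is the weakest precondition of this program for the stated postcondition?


Working backward. After the program, the postcondition !(!d) must hold; in canonical form it is d.
Then branch requires false; else branch requires d.
Before the if: t && (t ==> d)
Before h := w ==> (!d): t && (t ==> d)
Before x := (!t) || d: t && (t ==> d)
Before skip: t && (t ==> d)
Answer: WP = t && (t ==> d)


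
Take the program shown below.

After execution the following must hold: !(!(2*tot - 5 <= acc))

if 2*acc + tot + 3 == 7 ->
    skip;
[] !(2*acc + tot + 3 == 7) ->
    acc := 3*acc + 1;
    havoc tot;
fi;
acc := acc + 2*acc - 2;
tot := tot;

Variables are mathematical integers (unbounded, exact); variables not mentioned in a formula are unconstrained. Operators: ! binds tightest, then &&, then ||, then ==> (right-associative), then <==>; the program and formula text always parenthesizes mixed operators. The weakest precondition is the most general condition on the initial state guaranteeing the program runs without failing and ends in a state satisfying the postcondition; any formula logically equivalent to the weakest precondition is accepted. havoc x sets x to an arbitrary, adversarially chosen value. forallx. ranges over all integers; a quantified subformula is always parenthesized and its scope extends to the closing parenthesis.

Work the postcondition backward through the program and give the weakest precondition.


Working backward. After the program, the postcondition !(!(2*tot - 5 <= acc)) must hold; in canonical form it is 2*tot <= acc + 5.
Before tot := tot: 2*tot <= acc + 5
Before acc := acc + 2*acc - 2: 2*tot <= 3*acc + 3
Then branch requires 2*tot <= 3*acc + 3; else branch requires forall tot_1. 2*tot_1 <= 9*acc + 6.
Before the if: (2*acc + tot == 4 ==> 2*tot <= 3*acc + 3) && ((!(2*acc + tot == 4)) ==> (forall tot_1. 2*tot_1 <= 9*acc + 6))
Answer: WP = (2*acc + tot == 4 ==> 2*tot <= 3*acc + 3) && ((!(2*acc + tot == 4)) ==> (forall tot_1. 2*tot_1 <= 9*acc + 6))


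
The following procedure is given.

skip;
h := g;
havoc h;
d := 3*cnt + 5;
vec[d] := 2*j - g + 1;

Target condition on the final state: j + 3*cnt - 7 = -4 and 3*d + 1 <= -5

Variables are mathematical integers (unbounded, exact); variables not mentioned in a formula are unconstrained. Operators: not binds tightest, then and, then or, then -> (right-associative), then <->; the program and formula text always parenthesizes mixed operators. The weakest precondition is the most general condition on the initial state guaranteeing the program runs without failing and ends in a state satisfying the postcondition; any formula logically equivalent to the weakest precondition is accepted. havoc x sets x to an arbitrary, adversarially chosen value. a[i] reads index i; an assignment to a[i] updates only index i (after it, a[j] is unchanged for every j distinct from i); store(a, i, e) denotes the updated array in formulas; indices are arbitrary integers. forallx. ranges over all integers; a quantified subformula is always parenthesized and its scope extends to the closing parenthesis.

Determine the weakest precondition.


Working backward. After the program, the postcondition j + 3*cnt - 7 = -4 and 3*d + 1 <= -5 must hold; in canonical form it is 3*cnt + j = 3 and 3*d <= -6.
Before vec[d] := 2*j - g + 1: 3*cnt + j = 3 and 3*d <= -6
Before d := 3*cnt + 5: 3*cnt + j = 3 and 9*cnt <= -21
Before havoc h: 3*cnt + j = 3 and 9*cnt <= -21
Before h := g: 3*cnt + j = 3 and 9*cnt <= -21
Before skip: 3*cnt + j = 3 and 9*cnt <= -21
Answer: WP = 3*cnt + j = 3 and 9*cnt <= -21


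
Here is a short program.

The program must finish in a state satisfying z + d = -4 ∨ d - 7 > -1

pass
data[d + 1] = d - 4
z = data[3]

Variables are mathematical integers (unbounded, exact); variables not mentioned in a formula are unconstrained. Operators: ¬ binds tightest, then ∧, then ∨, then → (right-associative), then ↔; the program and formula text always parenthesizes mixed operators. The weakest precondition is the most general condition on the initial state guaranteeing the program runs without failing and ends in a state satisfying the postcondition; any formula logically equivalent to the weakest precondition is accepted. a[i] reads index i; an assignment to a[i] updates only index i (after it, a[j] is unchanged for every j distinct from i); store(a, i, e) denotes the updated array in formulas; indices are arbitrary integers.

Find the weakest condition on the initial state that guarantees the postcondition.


Working backward. After the program, the postcondition z + d = -4 ∨ d - 7 > -1 must hold; in canonical form it is d + z = -4 ∨ d > 6.
Before z := data[3]: data[3] + d = -4 ∨ d > 6
Before data[d + 1] := d - 4: store(data, d + 1, d - 4)[3] + d = -4 ∨ d > 6
Before skip: store(data, d + 1, d - 4)[3] + d = -4 ∨ d > 6
Answer: WP = store(data, d + 1, d - 4)[3] + d = -4 ∨ d > 6


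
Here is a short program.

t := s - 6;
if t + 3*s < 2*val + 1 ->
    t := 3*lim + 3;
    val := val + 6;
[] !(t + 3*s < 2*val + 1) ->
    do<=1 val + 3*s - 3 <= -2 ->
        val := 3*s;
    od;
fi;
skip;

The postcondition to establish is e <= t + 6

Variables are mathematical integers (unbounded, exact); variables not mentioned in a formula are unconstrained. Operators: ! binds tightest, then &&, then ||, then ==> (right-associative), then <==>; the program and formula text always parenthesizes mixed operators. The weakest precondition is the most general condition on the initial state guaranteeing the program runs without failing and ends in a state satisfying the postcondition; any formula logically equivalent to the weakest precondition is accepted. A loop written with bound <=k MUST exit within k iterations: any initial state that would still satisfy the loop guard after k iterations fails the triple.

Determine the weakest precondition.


Working backward. After the program, e <= t + 6 must hold.
Before skip: e <= t + 6
Then branch requires e <= 3*lim + 9; else branch requires (3*s + val <= 1 ==> ((!(6*s <= 1)) && e <= t + 6)) && ((!(3*s + val <= 1)) ==> e <= t + 6).
Before the if: (3*s + t < 2*val + 1 ==> e <= 3*lim + 9) && ((!(3*s + t < 2*val + 1)) ==> ((3*s + val <= 1 ==> ((!(6*s <= 1)) && e <= t + 6)) && ((!(3*s + val <= 1)) ==> e <= t + 6)))
Before t := s - 6: (4*s < 2*val + 7 ==> e <= 3*lim + 9) && ((!(4*s < 2*val + 7)) ==> ((3*s + val <= 1 ==> ((!(6*s <= 1)) && e <= s)) && ((!(3*s + val <= 1)) ==> e <= s)))
Answer: WP = (4*s < 2*val + 7 ==> e <= 3*lim + 9) && ((!(4*s < 2*val + 7)) ==> ((3*s + val <= 1 ==> ((!(6*s <= 1)) && e <= s)) && ((!(3*s + val <= 1)) ==> e <= s)))


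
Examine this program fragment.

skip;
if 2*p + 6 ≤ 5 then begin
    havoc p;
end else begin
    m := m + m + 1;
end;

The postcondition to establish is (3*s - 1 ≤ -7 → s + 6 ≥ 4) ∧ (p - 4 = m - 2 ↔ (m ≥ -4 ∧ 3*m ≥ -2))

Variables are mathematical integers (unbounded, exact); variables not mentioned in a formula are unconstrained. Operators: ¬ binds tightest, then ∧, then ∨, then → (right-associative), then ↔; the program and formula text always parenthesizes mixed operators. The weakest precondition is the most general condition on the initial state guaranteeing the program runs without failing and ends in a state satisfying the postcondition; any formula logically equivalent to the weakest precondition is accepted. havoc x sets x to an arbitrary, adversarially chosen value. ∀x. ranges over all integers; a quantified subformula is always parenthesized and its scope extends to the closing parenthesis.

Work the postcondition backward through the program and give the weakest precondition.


Working backward. After the program, the postcondition (3*s - 1 ≤ -7 → s + 6 ≥ 4) ∧ (p - 4 = m - 2 ↔ (m ≥ -4 ∧ 3*m ≥ -2)) must hold; in canonical form it is (3*s ≤ -6 → s ≥ -2) ∧ (p = m + 2 ↔ (m ≥ -4 ∧ 3*m ≥ -2)).
Then branch requires ∀p_1. ((3*s ≤ -6 → s ≥ -2) ∧ (p_1 = m + 2 ↔ (m ≥ -4 ∧ 3*m ≥ -2))); else branch requires (3*s ≤ -6 → s ≥ -2) ∧ (p = 2*m + 3 ↔ (2*m ≥ -5 ∧ 6*m ≥ -5)).
Before the if: (2*p ≤ -1 → (∀p_1. ((3*s ≤ -6 → s ≥ -2) ∧ (p_1 = m + 2 ↔ (m ≥ -4 ∧ 3*m ≥ -2))))) ∧ ((¬(2*p ≤ -1)) → ((3*s ≤ -6 → s ≥ -2) ∧ (p = 2*m + 3 ↔ (2*m ≥ -5 ∧ 6*m ≥ -5))))
Before skip: (2*p ≤ -1 → (∀p_1. ((3*s ≤ -6 → s ≥ -2) ∧ (p_1 = m + 2 ↔ (m ≥ -4 ∧ 3*m ≥ -2))))) ∧ ((¬(2*p ≤ -1)) → ((3*s ≤ -6 → s ≥ -2) ∧ (p = 2*m + 3 ↔ (2*m ≥ -5 ∧ 6*m ≥ -5))))
Answer: WP = (2*p ≤ -1 → (∀p_1. ((3*s ≤ -6 → s ≥ -2) ∧ (p_1 = m + 2 ↔ (m ≥ -4 ∧ 3*m ≥ -2))))) ∧ ((¬(2*p ≤ -1)) → ((3*s ≤ -6 → s ≥ -2) ∧ (p = 2*m + 3 ↔ (2*m ≥ -5 ∧ 6*m ≥ -5))))
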